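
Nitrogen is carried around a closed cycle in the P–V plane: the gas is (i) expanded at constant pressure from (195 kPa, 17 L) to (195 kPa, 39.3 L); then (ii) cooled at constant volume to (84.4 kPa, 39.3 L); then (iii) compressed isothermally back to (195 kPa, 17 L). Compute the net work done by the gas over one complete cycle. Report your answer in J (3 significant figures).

W_net ≈ 1570 J

Leg (i): W = PΔV = (195)(39.3 − 17) = 4348 J.
Leg (ii): W = 0.
Leg (iii): W = PᵢVᵢ ln(V_f/Vᵢ) = (3317) ln(17/39.3) = -2780 J.
W_net = 4348 − 2780 = 1569 J.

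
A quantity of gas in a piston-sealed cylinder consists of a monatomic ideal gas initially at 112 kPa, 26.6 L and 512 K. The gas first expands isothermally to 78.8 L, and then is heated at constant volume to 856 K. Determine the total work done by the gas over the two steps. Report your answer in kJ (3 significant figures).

W_total ≈ 3.24 kJ

Step 1 (isothermal): W = P₁V₁ ln(V₂/V₁) = (2979) ln(78.8/26.6) = 3235 J.
Step 2 (isochoric): W = 0 (constant volume).
W_total = 3235 + 0 = 3235 J.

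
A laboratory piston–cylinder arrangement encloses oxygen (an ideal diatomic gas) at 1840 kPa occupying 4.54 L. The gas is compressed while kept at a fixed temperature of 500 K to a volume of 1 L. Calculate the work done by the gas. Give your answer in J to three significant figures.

W ≈ -12600 J

Isothermal: W = nRT ln(V₂/V₁) = P₁V₁ ln(V₂/V₁).
P₁V₁ = (1840 kPa)(4.54 L) = 8354 J.
W = 8354 × ln(1/4.54) = 8354 × -1.513
W_by_gas = -12638 J.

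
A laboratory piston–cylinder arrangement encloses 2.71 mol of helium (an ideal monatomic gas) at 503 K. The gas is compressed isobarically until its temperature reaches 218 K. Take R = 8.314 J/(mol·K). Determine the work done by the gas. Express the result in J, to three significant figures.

Isobaric: W = P ΔV = nR ΔT.
W = (2.71)(8.314)(218 − 503) = -6421 J.

W ≈ -6420 J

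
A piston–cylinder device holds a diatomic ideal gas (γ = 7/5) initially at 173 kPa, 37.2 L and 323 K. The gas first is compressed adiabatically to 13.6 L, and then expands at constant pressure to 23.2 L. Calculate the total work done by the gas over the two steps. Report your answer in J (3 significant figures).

Step 1 (adiabatic): W = (P₁V₁ − P₂V₂)/(γ−1) = (6436 − 9625)/0.4 = -7973 J.
After step 1: P = 707.7 kPa, V = 13.6 L, T = 483.1 K.
Step 2 (isobaric): W = PΔV = (707.7 kPa)(23.2 − 13.6 L) = 6794 J.
W_total = -7973 + 6794 = -1179 J.

W_total ≈ -1180 J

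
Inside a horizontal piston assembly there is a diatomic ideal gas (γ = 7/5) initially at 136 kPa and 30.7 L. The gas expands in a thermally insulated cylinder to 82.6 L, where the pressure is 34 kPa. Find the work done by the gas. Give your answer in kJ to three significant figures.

W ≈ 3.42 kJ

Adiabatic: W = (P₁V₁ − P₂V₂)/(γ − 1) with γ = 7/5.
P₁V₁ = 4175 J, P₂V₂ = 2808 J.
W = (4175 − 2808) / 0.4 = 3417 J.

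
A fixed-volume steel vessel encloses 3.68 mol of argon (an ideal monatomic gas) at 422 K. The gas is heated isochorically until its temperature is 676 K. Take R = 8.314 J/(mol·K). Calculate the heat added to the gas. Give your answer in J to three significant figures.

Constant volume ⇒ W = 0, so Q = ΔU = nCᵥΔT with Cᵥ = 3R/2 = 12.47 J/(mol·K).
ΔU = (3.68)(12.47)(676 − 422) = 11657 J.

Q ≈ 11700 J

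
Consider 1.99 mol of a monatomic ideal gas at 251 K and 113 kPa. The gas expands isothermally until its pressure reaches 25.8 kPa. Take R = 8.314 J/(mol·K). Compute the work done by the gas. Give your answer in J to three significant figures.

W ≈ 6130 J

Isothermal process: W = nRT ln(V₂/V₁) = nRT ln(P₁/P₂).
W = (1.99)(8.314)(251) × ln(113/25.8)
  = 4153 × ln(4.38) = 4153 × 1.477
W_by_gas = 6134 J.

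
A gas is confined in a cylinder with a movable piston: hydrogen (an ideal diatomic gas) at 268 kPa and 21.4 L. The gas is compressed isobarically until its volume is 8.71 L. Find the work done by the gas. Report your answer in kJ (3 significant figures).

W ≈ -3.40 kJ

Isobaric: W = P ΔV.
W = (268 kPa)(8.71 − 21.4 L) = (268)(-12.69) = -3401 J.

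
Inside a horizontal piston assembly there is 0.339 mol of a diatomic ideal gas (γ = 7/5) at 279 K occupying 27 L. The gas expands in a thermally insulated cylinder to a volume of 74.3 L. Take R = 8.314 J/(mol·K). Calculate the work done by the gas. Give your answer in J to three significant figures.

Adiabatic: TV^(γ−1) = const with γ = 7/5.
T₂ = T₁ (V₁/V₂)^(γ−1) = 279 × (27/74.3)^0.4 = 279 × 0.667 = 186.1 K.
W_by = nCᵥ(T₁ − T₂) = (0.339)(20.79)(279 − 186.1) = 654.6 J.

W ≈ 655 J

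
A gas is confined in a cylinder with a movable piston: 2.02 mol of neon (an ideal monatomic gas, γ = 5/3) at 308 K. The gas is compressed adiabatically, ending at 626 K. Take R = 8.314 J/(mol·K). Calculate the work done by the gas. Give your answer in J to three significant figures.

Adiabatic ⇒ Q = 0, so W_by = −ΔU = nCᵥ(T₁ − T₂).
Cᵥ = 3R/2 = 12.47 J/(mol·K).
W = (2.02)(12.47)(308 − 626) = -8011 J.

W ≈ -8010 J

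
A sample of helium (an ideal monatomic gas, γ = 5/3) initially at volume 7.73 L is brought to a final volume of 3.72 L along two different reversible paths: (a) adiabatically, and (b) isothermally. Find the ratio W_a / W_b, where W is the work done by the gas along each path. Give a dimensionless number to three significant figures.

Path (a) adiabatic: W = P₁V₁(1 − (V₁/V₂)^(γ−1))/(γ−1) → W_a/(P₁V₁) = -0.9426.
Path (b) isothermal: W = P₁V₁ ln(V₂/V₁) → W_b/(P₁V₁) = -0.7314.
W_a / W_b = -0.9426 / -0.7314 = 1.289.

W_a / W_b ≈ 1.29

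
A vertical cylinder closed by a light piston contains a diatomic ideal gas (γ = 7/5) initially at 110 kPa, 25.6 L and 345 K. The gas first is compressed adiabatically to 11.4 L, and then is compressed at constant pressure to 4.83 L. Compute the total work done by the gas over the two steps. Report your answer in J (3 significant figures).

Step 1 (adiabatic): W = (P₁V₁ − P₂V₂)/(γ−1) = (2816 − 3892)/0.4 = -2690 J.
After step 1: P = 341.4 kPa, V = 11.4 L, T = 476.8 K.
Step 2 (isobaric): W = PΔV = (341.4 kPa)(4.83 − 11.4 L) = -2243 J.
W_total = -2690 − 2243 = -4933 J.

W_total ≈ -4930 J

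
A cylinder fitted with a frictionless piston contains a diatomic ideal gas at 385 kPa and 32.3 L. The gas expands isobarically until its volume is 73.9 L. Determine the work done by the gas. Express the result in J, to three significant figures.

Isobaric: W = P ΔV.
W = (385 kPa)(73.9 − 32.3 L) = (385)(41.6) = 16016 J.

W ≈ 16000 J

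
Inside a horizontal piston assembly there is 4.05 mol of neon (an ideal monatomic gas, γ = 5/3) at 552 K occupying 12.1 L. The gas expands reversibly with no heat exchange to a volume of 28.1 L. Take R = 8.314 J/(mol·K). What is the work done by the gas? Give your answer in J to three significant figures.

Adiabatic: TV^(γ−1) = const with γ = 5/3.
T₂ = T₁ (V₁/V₂)^(γ−1) = 552 × (12.1/28.1)^0.667 = 552 × 0.5702 = 314.8 K.
W_by = nCᵥ(T₁ − T₂) = (4.05)(12.47)(552 − 314.8) = 11982 J.

W ≈ 12000 J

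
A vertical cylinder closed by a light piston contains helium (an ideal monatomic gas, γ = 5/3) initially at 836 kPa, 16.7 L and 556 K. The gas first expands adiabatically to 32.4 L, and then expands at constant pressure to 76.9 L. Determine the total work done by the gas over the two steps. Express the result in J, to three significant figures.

Step 1 (adiabatic): W = (P₁V₁ − P₂V₂)/(γ−1) = (13961 − 8975)/0.667 = 7479 J.
After step 1: P = 277 kPa, V = 32.4 L, T = 357.4 K.
Step 2 (isobaric): W = PΔV = (277 kPa)(76.9 − 32.4 L) = 12327 J.
W_total = 7479 + 12327 = 19806 J.

W_total ≈ 19800 J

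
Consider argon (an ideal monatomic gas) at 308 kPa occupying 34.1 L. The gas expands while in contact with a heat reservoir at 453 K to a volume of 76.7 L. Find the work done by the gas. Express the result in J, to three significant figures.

W ≈ 8510 J

Isothermal: W = nRT ln(V₂/V₁) = P₁V₁ ln(V₂/V₁).
P₁V₁ = (308 kPa)(34.1 L) = 10503 J.
W = 10503 × ln(76.7/34.1) = 10503 × 0.8106
W_by_gas = 8514 J.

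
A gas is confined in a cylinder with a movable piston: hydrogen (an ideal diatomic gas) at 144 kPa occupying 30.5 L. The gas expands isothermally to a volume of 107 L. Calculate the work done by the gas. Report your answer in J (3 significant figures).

W ≈ 5510 J

Isothermal: W = nRT ln(V₂/V₁) = P₁V₁ ln(V₂/V₁).
P₁V₁ = (144 kPa)(30.5 L) = 4392 J.
W = 4392 × ln(107/30.5) = 4392 × 1.255
W_by_gas = 5512 J.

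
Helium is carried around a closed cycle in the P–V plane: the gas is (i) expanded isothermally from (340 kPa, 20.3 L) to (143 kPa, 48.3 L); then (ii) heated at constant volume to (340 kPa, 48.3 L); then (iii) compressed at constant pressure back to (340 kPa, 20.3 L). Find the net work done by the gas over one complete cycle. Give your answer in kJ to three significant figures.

Leg (i): W = PᵢVᵢ ln(V_f/Vᵢ) = (6902) ln(48.3/20.3) = 5983 J.
Leg (ii): W = 0.
Leg (iii): W = PΔV = (340)(20.3 − 48.3) = -9520 J.
W_net = 5983 − 9520 = -3537 J.

W_net ≈ -3.54 kJ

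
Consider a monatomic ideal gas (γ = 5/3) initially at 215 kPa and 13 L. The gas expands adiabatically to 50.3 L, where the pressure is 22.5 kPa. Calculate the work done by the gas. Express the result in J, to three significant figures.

W ≈ 2490 J

Adiabatic: W = (P₁V₁ − P₂V₂)/(γ − 1) with γ = 5/3.
P₁V₁ = 2795 J, P₂V₂ = 1132 J.
W = (2795 − 1132) / 0.6667 = 2495 J.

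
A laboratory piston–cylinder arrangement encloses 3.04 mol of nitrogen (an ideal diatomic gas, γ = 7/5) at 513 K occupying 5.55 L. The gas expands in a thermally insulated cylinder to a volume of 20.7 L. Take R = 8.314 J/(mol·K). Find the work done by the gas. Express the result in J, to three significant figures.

Adiabatic: TV^(γ−1) = const with γ = 7/5.
T₂ = T₁ (V₁/V₂)^(γ−1) = 513 × (5.55/20.7)^0.4 = 513 × 0.5906 = 303 K.
W_by = nCᵥ(T₁ − T₂) = (3.04)(20.79)(513 − 303) = 13269 J.

W ≈ 13300 J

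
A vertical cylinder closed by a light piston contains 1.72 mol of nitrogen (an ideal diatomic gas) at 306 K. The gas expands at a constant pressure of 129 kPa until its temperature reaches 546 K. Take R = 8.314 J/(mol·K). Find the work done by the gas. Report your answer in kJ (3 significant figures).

Isobaric: W = P ΔV = nR ΔT.
W = (1.72)(8.314)(546 − 306) = 3432 J.

W ≈ 3.43 kJ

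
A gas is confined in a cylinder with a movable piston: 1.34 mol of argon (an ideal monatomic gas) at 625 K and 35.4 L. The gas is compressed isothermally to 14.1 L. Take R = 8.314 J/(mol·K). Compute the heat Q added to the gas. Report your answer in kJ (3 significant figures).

Q ≈ -6.41 kJ

Isothermal ⇒ ΔU = 0, so Q = W = nRT ln(V₂/V₁).
Q = (1.34)(8.314)(625) ln(14.1/35.4) = 6963 × -0.9205 = -6410 J.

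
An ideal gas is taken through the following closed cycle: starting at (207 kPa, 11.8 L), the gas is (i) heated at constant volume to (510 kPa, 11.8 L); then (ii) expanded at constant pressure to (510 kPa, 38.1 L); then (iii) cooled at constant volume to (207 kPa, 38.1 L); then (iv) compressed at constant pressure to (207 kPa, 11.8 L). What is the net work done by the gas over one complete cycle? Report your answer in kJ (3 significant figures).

W_net ≈ 7.97 kJ

Constant-volume legs do no work.
W(ii) = (510)(38.1 − 11.8) = 13413 J; W(iv) = (207)(11.8 − 38.1) = -5444 J.
W_net = 13413 − 5444 = 7969 J (the clockwise enclosed area).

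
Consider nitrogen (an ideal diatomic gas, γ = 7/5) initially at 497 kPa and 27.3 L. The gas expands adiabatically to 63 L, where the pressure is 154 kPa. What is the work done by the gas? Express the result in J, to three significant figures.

W ≈ 9670 J

Adiabatic: W = (P₁V₁ − P₂V₂)/(γ − 1) with γ = 7/5.
P₁V₁ = 13568 J, P₂V₂ = 9702 J.
W = (13568 − 9702) / 0.4 = 9665 J.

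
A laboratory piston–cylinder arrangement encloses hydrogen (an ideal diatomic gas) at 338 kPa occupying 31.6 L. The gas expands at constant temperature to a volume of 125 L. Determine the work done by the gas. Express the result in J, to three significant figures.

W ≈ 14700 J

Isothermal: W = nRT ln(V₂/V₁) = P₁V₁ ln(V₂/V₁).
P₁V₁ = (338 kPa)(31.6 L) = 10681 J.
W = 10681 × ln(125/31.6) = 10681 × 1.375
W_by_gas = 14688 J.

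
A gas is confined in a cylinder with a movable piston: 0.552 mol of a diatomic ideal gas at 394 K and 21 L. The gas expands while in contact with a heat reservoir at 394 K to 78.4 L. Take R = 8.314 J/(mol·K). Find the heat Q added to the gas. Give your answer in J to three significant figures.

Isothermal ⇒ ΔU = 0, so Q = W = nRT ln(V₂/V₁).
Q = (0.552)(8.314)(394) ln(78.4/21) = 1808 × 1.317 = 2382 J.

Q ≈ 2380 J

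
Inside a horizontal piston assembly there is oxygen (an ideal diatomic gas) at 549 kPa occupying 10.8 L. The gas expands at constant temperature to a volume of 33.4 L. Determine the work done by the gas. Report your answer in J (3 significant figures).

Isothermal: W = nRT ln(V₂/V₁) = P₁V₁ ln(V₂/V₁).
P₁V₁ = (549 kPa)(10.8 L) = 5929 J.
W = 5929 × ln(33.4/10.8) = 5929 × 1.129
W_by_gas = 6694 J.

W ≈ 6690 J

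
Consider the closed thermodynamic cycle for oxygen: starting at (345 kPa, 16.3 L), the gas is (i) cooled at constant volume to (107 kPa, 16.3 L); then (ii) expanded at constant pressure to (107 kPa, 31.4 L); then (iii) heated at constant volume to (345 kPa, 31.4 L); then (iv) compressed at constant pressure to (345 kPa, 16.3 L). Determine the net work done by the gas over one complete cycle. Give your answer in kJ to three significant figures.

W_net ≈ -3.59 kJ

Constant-volume legs do no work.
W(ii) = (107)(31.4 − 16.3) = 1616 J; W(iv) = (345)(16.3 − 31.4) = -5209 J.
W_net = 1616 − 5209 = -3594 J (the counter-clockwise enclosed area).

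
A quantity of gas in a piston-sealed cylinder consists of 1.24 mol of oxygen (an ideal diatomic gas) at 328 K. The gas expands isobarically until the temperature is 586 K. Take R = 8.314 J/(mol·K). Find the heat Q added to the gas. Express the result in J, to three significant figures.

Isobaric: W = nRΔT = (1.24)(8.314)(258) = 2660 J.
ΔU = nCᵥΔT with Cᵥ = 5R/2: ΔU = (1.24)(20.79)(258) = 6650 J.
Q = ΔU + W = 6650 + 2660 = 9309 J.

Q ≈ 9310 J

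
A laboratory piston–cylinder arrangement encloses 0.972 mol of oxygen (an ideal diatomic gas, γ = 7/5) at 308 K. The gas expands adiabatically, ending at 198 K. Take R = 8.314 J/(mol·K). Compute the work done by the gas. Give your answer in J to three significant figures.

W ≈ 2220 J

Adiabatic ⇒ Q = 0, so W_by = −ΔU = nCᵥ(T₁ − T₂).
Cᵥ = 5R/2 = 20.79 J/(mol·K).
W = (0.972)(20.79)(308 − 198) = 2222 J.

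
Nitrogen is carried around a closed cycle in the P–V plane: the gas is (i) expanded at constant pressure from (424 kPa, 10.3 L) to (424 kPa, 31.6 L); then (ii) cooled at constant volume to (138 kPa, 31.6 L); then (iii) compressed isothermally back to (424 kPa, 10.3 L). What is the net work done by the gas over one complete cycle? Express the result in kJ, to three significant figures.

Leg (i): W = PΔV = (424)(31.6 − 10.3) = 9031 J.
Leg (ii): W = 0.
Leg (iii): W = PᵢVᵢ ln(V_f/Vᵢ) = (4361) ln(10.3/31.6) = -4889 J.
W_net = 9031 − 4889 = 4143 J.

W_net ≈ 4.14 kJ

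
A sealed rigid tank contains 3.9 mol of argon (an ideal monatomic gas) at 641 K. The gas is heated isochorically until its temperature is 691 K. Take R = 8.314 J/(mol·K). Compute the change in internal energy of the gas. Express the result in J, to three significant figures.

ΔU ≈ 2430 J

Constant volume ⇒ W = 0, so Q = ΔU = nCᵥΔT with Cᵥ = 3R/2 = 12.47 J/(mol·K).
ΔU = (3.9)(12.47)(691 − 641) = 2432 J.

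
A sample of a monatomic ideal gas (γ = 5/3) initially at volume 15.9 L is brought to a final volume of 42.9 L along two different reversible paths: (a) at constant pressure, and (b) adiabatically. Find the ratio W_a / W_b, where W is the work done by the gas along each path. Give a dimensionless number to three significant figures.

Path (a) isobaric: W = P₁(V₂ − V₁) → W_a/(P₁V₁) = 1.698.
Path (b) adiabatic: W = P₁V₁(1 − (V₁/V₂)^(γ−1))/(γ−1) → W_b/(P₁V₁) = 0.726.
W_a / W_b = 1.698 / 0.726 = 2.339.

W_a / W_b ≈ 2.34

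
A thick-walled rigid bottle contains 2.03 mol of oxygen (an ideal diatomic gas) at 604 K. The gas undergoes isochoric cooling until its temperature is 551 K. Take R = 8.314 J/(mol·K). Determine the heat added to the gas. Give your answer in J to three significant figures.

Q ≈ -2240 J

Constant volume ⇒ W = 0, so Q = ΔU = nCᵥΔT with Cᵥ = 5R/2 = 20.79 J/(mol·K).
ΔU = (2.03)(20.79)(551 − 604) = -2236 J.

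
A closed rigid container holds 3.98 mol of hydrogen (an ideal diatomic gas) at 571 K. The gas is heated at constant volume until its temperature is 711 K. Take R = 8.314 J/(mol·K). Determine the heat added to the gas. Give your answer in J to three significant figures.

Q ≈ 11600 J

Constant volume ⇒ W = 0, so Q = ΔU = nCᵥΔT with Cᵥ = 5R/2 = 20.79 J/(mol·K).
ΔU = (3.98)(20.79)(711 − 571) = 11581 J.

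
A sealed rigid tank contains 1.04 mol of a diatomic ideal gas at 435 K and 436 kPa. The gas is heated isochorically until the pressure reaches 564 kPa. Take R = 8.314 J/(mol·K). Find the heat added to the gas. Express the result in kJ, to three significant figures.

Constant volume ⇒ W = 0, so Q = ΔU = nCᵥΔT with Cᵥ = 5R/2 = 20.79 J/(mol·K).
At constant V, T₂/T₁ = P₂/P₁ ⇒ ΔT = T₁(P₂/P₁ − 1) = 435·(564/436 − 1) = 127.7 K.
ΔU = (1.04)(20.79)(127.7) = 2761 J.

Q ≈ 2.76 kJ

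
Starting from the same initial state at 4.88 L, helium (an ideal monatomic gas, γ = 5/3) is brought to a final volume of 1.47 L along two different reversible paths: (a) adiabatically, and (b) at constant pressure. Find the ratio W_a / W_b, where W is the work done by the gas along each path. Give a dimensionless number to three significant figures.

W_a / W_b ≈ 2.63

Path (a) adiabatic: W = P₁V₁(1 − (V₁/V₂)^(γ−1))/(γ−1) → W_a/(P₁V₁) = -1.838.
Path (b) isobaric: W = P₁(V₂ − V₁) → W_b/(P₁V₁) = -0.6988.
W_a / W_b = -1.838 / -0.6988 = 2.63.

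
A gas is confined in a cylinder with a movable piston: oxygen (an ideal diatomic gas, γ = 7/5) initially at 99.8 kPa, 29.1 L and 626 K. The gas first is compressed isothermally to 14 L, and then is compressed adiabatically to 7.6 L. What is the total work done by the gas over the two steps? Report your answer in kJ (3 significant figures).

Step 1 (isothermal): W = P₁V₁ ln(V₂/V₁) = (2904) ln(14/29.1) = -2125 J.
After step 1: P = 207.4 kPa, V = 14 L, T = 626 K.
Step 2 (adiabatic): W = (P₁V₁ − P₂V₂)/(γ−1) = (2904 − 3708)/0.4 = -2010 J.
W_total = -2125 − 2010 = -4135 J.

W_total ≈ -4.13 kJ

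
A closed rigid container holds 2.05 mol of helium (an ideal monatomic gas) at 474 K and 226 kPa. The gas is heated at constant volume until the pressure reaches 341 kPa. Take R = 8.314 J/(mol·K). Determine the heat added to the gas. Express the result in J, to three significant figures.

Q ≈ 6170 J

Constant volume ⇒ W = 0, so Q = ΔU = nCᵥΔT with Cᵥ = 3R/2 = 12.47 J/(mol·K).
At constant V, T₂/T₁ = P₂/P₁ ⇒ ΔT = T₁(P₂/P₁ − 1) = 474·(341/226 − 1) = 241.2 K.
ΔU = (2.05)(12.47)(241.2) = 6166 J.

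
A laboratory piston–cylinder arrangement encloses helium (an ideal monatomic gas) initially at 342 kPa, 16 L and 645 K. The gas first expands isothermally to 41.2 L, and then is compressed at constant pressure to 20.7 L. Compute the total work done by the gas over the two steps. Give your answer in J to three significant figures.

W_total ≈ 2450 J

Step 1 (isothermal): W = P₁V₁ ln(V₂/V₁) = (5472) ln(41.2/16) = 5176 J.
After step 1: P = 132.8 kPa, V = 41.2 L, T = 645 K.
Step 2 (isobaric): W = PΔV = (132.8 kPa)(20.7 − 41.2 L) = -2723 J.
W_total = 5176 − 2723 = 2453 J.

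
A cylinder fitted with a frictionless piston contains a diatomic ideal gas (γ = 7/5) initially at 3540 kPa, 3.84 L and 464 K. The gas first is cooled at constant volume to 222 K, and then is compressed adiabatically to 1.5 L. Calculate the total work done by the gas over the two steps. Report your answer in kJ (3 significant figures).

Step 1 (isochoric): W = 0 (constant volume).
After step 1: P = 1694 kPa (V unchanged).
Step 2 (adiabatic): W = (P₁V₁ − P₂V₂)/(γ−1) = (6504 − 9473)/0.4 = -7422 J.
W_total = 0 − 7422 = -7422 J.

W_total ≈ -7.42 kJ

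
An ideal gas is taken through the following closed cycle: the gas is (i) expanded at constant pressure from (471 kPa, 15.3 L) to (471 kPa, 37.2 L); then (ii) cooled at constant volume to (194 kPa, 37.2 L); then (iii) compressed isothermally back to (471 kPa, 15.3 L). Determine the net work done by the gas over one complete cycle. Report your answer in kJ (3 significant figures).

Leg (i): W = PΔV = (471)(37.2 − 15.3) = 10315 J.
Leg (ii): W = 0.
Leg (iii): W = PᵢVᵢ ln(V_f/Vᵢ) = (7217) ln(15.3/37.2) = -6412 J.
W_net = 10315 − 6412 = 3903 J.

W_net ≈ 3.90 kJ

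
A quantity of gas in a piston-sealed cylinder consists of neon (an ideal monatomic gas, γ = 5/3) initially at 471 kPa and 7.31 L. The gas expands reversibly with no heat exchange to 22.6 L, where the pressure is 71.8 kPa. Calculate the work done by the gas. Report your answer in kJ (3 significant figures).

W ≈ 2.73 kJ

Adiabatic: W = (P₁V₁ − P₂V₂)/(γ − 1) with γ = 5/3.
P₁V₁ = 3443 J, P₂V₂ = 1623 J.
W = (3443 − 1623) / 0.6667 = 2730 J.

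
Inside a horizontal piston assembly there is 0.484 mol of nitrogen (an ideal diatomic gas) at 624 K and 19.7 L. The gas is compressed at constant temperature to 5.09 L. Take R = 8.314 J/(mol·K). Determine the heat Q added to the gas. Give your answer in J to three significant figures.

Isothermal ⇒ ΔU = 0, so Q = W = nRT ln(V₂/V₁).
Q = (0.484)(8.314)(624) ln(5.09/19.7) = 2511 × -1.353 = -3398 J.

Q ≈ -3400 J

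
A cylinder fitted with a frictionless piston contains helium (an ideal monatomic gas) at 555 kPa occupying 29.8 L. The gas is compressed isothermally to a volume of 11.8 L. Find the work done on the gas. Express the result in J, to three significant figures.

Isothermal: W = nRT ln(V₂/V₁) = P₁V₁ ln(V₂/V₁).
P₁V₁ = (555 kPa)(29.8 L) = 16539 J.
W = 16539 × ln(11.8/29.8) = 16539 × -0.9264
W_by_gas = -15322 J; work on gas = −W_by = 15322 J.

W ≈ 15300 J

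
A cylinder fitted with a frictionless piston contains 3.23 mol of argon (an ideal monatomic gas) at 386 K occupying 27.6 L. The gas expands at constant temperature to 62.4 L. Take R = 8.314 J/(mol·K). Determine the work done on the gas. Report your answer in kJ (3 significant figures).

Isothermal: W = nRT ln(V₂/V₁).
W = (3.23)(8.314)(386) × ln(62.4/27.6)
  = 10366 × 0.8157
W_by_gas = 8456 J; work on gas = −W_by = -8456 J.

W ≈ -8.46 kJ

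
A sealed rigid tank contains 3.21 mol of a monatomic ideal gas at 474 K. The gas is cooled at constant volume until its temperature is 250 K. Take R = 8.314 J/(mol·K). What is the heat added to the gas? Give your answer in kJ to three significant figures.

Q ≈ -8.97 kJ

Constant volume ⇒ W = 0, so Q = ΔU = nCᵥΔT with Cᵥ = 3R/2 = 12.47 J/(mol·K).
ΔU = (3.21)(12.47)(250 − 474) = -8967 J.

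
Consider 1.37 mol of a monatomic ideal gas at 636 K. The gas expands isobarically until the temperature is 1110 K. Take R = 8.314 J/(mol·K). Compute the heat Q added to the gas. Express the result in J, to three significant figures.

Isobaric: W = nRΔT = (1.37)(8.314)(474) = 5399 J.
ΔU = nCᵥΔT with Cᵥ = 3R/2: ΔU = (1.37)(12.47)(474) = 8098 J.
Q = ΔU + W = 8098 + 5399 = 13497 J.

Q ≈ 13500 J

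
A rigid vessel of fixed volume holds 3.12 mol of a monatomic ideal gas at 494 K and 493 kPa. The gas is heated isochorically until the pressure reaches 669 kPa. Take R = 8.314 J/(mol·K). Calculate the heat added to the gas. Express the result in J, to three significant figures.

Q ≈ 6860 J

Constant volume ⇒ W = 0, so Q = ΔU = nCᵥΔT with Cᵥ = 3R/2 = 12.47 J/(mol·K).
At constant V, T₂/T₁ = P₂/P₁ ⇒ ΔT = T₁(P₂/P₁ − 1) = 494·(669/493 − 1) = 176.4 K.
ΔU = (3.12)(12.47)(176.4) = 6862 J.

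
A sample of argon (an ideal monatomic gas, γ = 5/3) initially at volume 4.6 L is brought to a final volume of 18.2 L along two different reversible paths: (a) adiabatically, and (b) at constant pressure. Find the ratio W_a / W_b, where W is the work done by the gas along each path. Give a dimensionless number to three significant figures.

Path (a) adiabatic: W = P₁V₁(1 − (V₁/V₂)^(γ−1))/(γ−1) → W_a/(P₁V₁) = 0.9004.
Path (b) isobaric: W = P₁(V₂ − V₁) → W_b/(P₁V₁) = 2.957.
W_a / W_b = 0.9004 / 2.957 = 0.3045.

W_a / W_b ≈ 0.305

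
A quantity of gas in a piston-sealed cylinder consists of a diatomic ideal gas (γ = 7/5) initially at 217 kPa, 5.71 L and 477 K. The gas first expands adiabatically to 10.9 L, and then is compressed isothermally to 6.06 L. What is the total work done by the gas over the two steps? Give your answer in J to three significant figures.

W_total ≈ 144 J

Step 1 (adiabatic): W = (P₁V₁ − P₂V₂)/(γ−1) = (1239 − 956.7)/0.4 = 705.9 J.
After step 1: P = 87.77 kPa, V = 10.9 L, T = 368.3 K.
Step 2 (isothermal): W = P₁V₁ ln(V₂/V₁) = (956.7) ln(6.06/10.9) = -561.6 J.
W_total = 705.9 − 561.6 = 144.3 J.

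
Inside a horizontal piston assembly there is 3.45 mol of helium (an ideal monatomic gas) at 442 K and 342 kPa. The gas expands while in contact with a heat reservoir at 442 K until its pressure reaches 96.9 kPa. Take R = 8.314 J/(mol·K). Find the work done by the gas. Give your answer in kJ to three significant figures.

Isothermal process: W = nRT ln(V₂/V₁) = nRT ln(P₁/P₂).
W = (3.45)(8.314)(442) × ln(342/96.9)
  = 12678 × ln(3.529) = 12678 × 1.261
W_by_gas = 15989 J.

W ≈ 16.0 kJ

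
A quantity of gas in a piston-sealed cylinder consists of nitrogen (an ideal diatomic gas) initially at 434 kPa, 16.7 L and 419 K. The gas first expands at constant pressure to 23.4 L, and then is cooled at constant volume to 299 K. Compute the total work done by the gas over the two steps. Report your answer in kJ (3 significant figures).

Step 1 (isobaric): W = PΔV = (434 kPa)(23.4 − 16.7 L) = 2908 J.
Step 2 (isochoric): W = 0 (constant volume).
W_total = 2908 + 0 = 2908 J.

W_total ≈ 2.91 kJ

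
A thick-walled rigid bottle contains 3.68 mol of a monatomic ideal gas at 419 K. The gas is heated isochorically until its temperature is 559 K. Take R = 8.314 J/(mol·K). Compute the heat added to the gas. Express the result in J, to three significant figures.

Constant volume ⇒ W = 0, so Q = ΔU = nCᵥΔT with Cᵥ = 3R/2 = 12.47 J/(mol·K).
ΔU = (3.68)(12.47)(559 − 419) = 6425 J.

Q ≈ 6430 J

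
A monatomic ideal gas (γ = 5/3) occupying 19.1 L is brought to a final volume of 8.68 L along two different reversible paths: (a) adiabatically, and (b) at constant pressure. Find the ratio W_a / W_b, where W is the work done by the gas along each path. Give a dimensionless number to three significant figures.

Path (a) adiabatic: W = P₁V₁(1 − (V₁/V₂)^(γ−1))/(γ−1) → W_a/(P₁V₁) = -1.038.
Path (b) isobaric: W = P₁(V₂ − V₁) → W_b/(P₁V₁) = -0.5455.
W_a / W_b = -1.038 / -0.5455 = 1.902.

W_a / W_b ≈ 1.90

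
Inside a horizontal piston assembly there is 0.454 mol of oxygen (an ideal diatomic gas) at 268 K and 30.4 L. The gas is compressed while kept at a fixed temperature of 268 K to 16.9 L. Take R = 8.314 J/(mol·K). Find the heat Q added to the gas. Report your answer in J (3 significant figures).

Isothermal ⇒ ΔU = 0, so Q = W = nRT ln(V₂/V₁).
Q = (0.454)(8.314)(268) ln(16.9/30.4) = 1012 × -0.5871 = -593.9 J.

Q ≈ -594 J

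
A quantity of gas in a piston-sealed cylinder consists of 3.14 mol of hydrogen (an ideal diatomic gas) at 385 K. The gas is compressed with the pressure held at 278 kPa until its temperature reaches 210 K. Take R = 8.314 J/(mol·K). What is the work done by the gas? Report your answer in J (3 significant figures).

W ≈ -4570 J

Isobaric: W = P ΔV = nR ΔT.
W = (3.14)(8.314)(210 − 385) = -4569 J.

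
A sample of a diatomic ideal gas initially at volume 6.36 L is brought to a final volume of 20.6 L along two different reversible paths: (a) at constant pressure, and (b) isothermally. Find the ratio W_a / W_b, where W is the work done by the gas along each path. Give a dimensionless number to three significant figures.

W_a / W_b ≈ 1.91

Path (a) isobaric: W = P₁(V₂ − V₁) → W_a/(P₁V₁) = 2.239.
Path (b) isothermal: W = P₁V₁ ln(V₂/V₁) → W_b/(P₁V₁) = 1.175.
W_a / W_b = 2.239 / 1.175 = 1.905.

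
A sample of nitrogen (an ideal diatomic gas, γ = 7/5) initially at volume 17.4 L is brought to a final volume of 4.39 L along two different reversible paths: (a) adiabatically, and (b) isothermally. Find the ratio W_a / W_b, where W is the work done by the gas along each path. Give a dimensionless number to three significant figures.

Path (a) adiabatic: W = P₁V₁(1 − (V₁/V₂)^(γ−1))/(γ−1) → W_a/(P₁V₁) = -1.837.
Path (b) isothermal: W = P₁V₁ ln(V₂/V₁) → W_b/(P₁V₁) = -1.377.
W_a / W_b = -1.837 / -1.377 = 1.334.

W_a / W_b ≈ 1.33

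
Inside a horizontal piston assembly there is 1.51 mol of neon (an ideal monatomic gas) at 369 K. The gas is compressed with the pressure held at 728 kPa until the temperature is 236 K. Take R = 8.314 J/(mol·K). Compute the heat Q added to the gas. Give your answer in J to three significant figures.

Isobaric: W = nRΔT = (1.51)(8.314)(-133) = -1670 J.
ΔU = nCᵥΔT with Cᵥ = 3R/2: ΔU = (1.51)(12.47)(-133) = -2505 J.
Q = ΔU + W = -2505 − 1670 = -4174 J.

Q ≈ -4170 J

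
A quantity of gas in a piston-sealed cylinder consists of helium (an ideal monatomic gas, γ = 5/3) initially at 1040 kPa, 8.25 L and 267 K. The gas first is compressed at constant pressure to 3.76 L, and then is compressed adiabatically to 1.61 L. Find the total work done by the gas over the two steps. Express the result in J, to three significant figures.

W_total ≈ -9130 J

Step 1 (isobaric): W = PΔV = (1040 kPa)(3.76 − 8.25 L) = -4670 J.
After step 1: P = 1040 kPa, V = 3.76 L, T = 121.7 K.
Step 2 (adiabatic): W = (P₁V₁ − P₂V₂)/(γ−1) = (3910 − 6883)/0.667 = -4459 J.
W_total = -4670 − 4459 = -9129 J.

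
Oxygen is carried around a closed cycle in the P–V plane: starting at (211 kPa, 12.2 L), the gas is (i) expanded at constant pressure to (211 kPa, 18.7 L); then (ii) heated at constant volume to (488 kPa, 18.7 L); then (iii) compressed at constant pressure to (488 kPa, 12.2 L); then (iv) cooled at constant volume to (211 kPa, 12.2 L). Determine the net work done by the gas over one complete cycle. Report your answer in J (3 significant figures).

W_net ≈ -1800 J

Constant-volume legs do no work.
W(i) = (211)(18.7 − 12.2) = 1372 J; W(iii) = (488)(12.2 − 18.7) = -3172 J.
W_net = 1372 − 3172 = -1800 J (the counter-clockwise enclosed area).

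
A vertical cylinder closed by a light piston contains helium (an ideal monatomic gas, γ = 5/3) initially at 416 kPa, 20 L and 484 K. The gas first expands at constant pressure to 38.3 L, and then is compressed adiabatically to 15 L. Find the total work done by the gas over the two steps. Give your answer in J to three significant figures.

W_total ≈ -13100 J

Step 1 (isobaric): W = PΔV = (416 kPa)(38.3 − 20 L) = 7613 J.
After step 1: P = 416 kPa, V = 38.3 L, T = 926.9 K.
Step 2 (adiabatic): W = (P₁V₁ − P₂V₂)/(γ−1) = (15933 − 29764)/0.667 = -20747 J.
W_total = 7613 − 20747 = -13135 J.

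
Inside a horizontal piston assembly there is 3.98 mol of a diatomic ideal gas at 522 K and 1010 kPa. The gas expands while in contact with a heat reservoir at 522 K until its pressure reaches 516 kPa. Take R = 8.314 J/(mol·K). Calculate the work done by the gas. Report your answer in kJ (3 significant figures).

W ≈ 11.6 kJ

Isothermal process: W = nRT ln(V₂/V₁) = nRT ln(P₁/P₂).
W = (3.98)(8.314)(522) × ln(1010/516)
  = 17273 × ln(1.957) = 17273 × 0.6716
W_by_gas = 11600 J.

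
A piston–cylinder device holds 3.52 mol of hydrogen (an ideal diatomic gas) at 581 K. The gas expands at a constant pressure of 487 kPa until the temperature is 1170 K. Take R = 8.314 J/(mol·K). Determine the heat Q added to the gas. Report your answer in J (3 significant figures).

Isobaric: W = nRΔT = (3.52)(8.314)(589) = 17237 J.
ΔU = nCᵥΔT with Cᵥ = 5R/2: ΔU = (3.52)(20.79)(589) = 43093 J.
Q = ΔU + W = 43093 + 17237 = 60330 J.

Q ≈ 60300 J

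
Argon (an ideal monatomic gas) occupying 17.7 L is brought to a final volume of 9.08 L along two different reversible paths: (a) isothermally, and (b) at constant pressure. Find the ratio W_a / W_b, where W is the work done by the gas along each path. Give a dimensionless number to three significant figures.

W_a / W_b ≈ 1.37

Path (a) isothermal: W = P₁V₁ ln(V₂/V₁) → W_a/(P₁V₁) = -0.6675.
Path (b) isobaric: W = P₁(V₂ − V₁) → W_b/(P₁V₁) = -0.487.
W_a / W_b = -0.6675 / -0.487 = 1.371.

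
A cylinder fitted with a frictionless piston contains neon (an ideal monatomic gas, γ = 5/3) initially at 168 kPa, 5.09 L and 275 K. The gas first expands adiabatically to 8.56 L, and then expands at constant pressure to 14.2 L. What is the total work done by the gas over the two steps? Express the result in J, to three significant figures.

W_total ≈ 774 J

Step 1 (adiabatic): W = (P₁V₁ − P₂V₂)/(γ−1) = (855.1 − 604.7)/0.667 = 375.7 J.
After step 1: P = 70.64 kPa, V = 8.56 L, T = 194.5 K.
Step 2 (isobaric): W = PΔV = (70.64 kPa)(14.2 − 8.56 L) = 398.4 J.
W_total = 375.7 + 398.4 = 774.1 J.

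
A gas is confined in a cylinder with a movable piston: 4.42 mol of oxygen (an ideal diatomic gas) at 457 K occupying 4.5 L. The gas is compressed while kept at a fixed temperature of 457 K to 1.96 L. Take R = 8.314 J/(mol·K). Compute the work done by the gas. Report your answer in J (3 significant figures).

Isothermal: W = nRT ln(V₂/V₁).
W = (4.42)(8.314)(457) × ln(1.96/4.5)
  = 16794 × -0.8311
W_by_gas = -13958 J.

W ≈ -14000 J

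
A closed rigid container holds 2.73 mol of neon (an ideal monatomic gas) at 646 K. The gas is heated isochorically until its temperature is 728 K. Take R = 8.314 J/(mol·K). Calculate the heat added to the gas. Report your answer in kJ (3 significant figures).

Q ≈ 2.79 kJ

Constant volume ⇒ W = 0, so Q = ΔU = nCᵥΔT with Cᵥ = 3R/2 = 12.47 J/(mol·K).
ΔU = (2.73)(12.47)(728 − 646) = 2792 J.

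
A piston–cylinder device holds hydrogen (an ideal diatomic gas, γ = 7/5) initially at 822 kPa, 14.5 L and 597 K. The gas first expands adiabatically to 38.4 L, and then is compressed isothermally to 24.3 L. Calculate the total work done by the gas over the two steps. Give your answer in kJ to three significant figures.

Step 1 (adiabatic): W = (P₁V₁ − P₂V₂)/(γ−1) = (11919 − 8073)/0.4 = 9614 J.
After step 1: P = 210.2 kPa, V = 38.4 L, T = 404.4 K.
Step 2 (isothermal): W = P₁V₁ ln(V₂/V₁) = (8073) ln(24.3/38.4) = -3694 J.
W_total = 9614 − 3694 = 5920 J.

W_total ≈ 5.92 kJ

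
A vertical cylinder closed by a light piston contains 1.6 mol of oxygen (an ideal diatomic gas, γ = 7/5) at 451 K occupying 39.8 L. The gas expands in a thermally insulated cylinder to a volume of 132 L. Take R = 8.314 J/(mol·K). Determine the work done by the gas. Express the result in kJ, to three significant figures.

W ≈ 5.71 kJ

Adiabatic: TV^(γ−1) = const with γ = 7/5.
T₂ = T₁ (V₁/V₂)^(γ−1) = 451 × (39.8/132)^0.4 = 451 × 0.619 = 279.2 K.
W_by = nCᵥ(T₁ − T₂) = (1.6)(20.79)(451 − 279.2) = 5714 J.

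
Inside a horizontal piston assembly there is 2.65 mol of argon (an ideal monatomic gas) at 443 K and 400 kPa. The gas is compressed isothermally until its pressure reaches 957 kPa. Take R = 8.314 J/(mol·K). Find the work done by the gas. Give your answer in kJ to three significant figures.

Isothermal process: W = nRT ln(V₂/V₁) = nRT ln(P₁/P₂).
W = (2.65)(8.314)(443) × ln(400/957)
  = 9760 × ln(0.418) = 9760 × -0.8723
W_by_gas = -8514 J.

W ≈ -8.51 kJ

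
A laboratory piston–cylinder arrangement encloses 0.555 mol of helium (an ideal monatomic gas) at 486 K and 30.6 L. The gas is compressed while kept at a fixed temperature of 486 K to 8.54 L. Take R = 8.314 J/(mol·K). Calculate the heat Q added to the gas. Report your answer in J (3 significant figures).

Q ≈ -2860 J

Isothermal ⇒ ΔU = 0, so Q = W = nRT ln(V₂/V₁).
Q = (0.555)(8.314)(486) ln(8.54/30.6) = 2243 × -1.276 = -2862 J.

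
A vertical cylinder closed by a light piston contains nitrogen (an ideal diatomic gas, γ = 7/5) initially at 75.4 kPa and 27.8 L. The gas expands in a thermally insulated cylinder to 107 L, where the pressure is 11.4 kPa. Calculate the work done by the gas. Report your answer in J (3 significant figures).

W ≈ 2190 J

Adiabatic: W = (P₁V₁ − P₂V₂)/(γ − 1) with γ = 7/5.
P₁V₁ = 2096 J, P₂V₂ = 1220 J.
W = (2096 − 1220) / 0.4 = 2191 J.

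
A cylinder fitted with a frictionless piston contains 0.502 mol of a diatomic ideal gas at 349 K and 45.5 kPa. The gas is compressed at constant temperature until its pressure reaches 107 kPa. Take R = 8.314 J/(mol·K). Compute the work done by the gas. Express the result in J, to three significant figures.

Isothermal process: W = nRT ln(V₂/V₁) = nRT ln(P₁/P₂).
W = (0.502)(8.314)(349) × ln(45.5/107)
  = 1457 × ln(0.4252) = 1457 × -0.8551
W_by_gas = -1246 J.

W ≈ -1250 J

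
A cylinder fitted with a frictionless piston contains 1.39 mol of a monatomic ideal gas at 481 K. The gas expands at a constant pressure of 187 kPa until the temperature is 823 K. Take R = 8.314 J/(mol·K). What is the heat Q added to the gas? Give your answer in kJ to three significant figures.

Q ≈ 9.88 kJ

Isobaric: W = nRΔT = (1.39)(8.314)(342) = 3952 J.
ΔU = nCᵥΔT with Cᵥ = 3R/2: ΔU = (1.39)(12.47)(342) = 5928 J.
Q = ΔU + W = 5928 + 3952 = 9881 J.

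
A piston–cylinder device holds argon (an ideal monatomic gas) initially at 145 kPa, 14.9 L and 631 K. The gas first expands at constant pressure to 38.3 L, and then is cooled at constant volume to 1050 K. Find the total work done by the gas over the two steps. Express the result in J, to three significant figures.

W_total ≈ 3390 J

Step 1 (isobaric): W = PΔV = (145 kPa)(38.3 − 14.9 L) = 3393 J.
Step 2 (isochoric): W = 0 (constant volume).
W_total = 3393 + 0 = 3393 J.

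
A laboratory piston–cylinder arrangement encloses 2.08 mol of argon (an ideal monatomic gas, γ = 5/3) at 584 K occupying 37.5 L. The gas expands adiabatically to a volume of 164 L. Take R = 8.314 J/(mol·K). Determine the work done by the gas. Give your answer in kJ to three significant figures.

W ≈ 9.48 kJ

Adiabatic: TV^(γ−1) = const with γ = 5/3.
T₂ = T₁ (V₁/V₂)^(γ−1) = 584 × (37.5/164)^0.667 = 584 × 0.3739 = 218.4 K.
W_by = nCᵥ(T₁ − T₂) = (2.08)(12.47)(584 − 218.4) = 9484 J.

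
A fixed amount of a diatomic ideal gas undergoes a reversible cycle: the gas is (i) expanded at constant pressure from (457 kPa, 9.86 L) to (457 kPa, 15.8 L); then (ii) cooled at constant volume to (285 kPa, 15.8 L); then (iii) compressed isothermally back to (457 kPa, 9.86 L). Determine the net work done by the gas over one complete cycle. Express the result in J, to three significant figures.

W_net ≈ 591 J

Leg (i): W = PΔV = (457)(15.8 − 9.86) = 2715 J.
Leg (ii): W = 0.
Leg (iii): W = PᵢVᵢ ln(V_f/Vᵢ) = (4503) ln(9.86/15.8) = -2123 J.
W_net = 2715 − 2123 = 591.3 J.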